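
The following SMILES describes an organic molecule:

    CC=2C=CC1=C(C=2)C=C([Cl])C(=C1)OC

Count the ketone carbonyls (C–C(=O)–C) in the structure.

0

Scan the SMILES for the ketone motif — none present.
Groups that are present: 1 ether.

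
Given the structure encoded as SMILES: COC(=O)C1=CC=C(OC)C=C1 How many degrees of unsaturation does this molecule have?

Degree of unsaturation = (number of rings) + (number of π bonds).
Ring closures in the SMILES: 1.
π bonds: 4 double bonds (each 1 DoU) → 4 DoU from unsaturation.
Total DoU = 1 + 4 = 5.

5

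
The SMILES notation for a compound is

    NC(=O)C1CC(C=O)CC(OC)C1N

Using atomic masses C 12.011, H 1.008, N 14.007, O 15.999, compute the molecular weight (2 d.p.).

200.24 g/mol

First, the molecular formula is C9H16N2O3 (counting implicit H from valence).
  C: 9 × 12.011 = 108.099
  H: 16 × 1.008 = 16.128
  N: 2 × 14.007 = 28.014
  O: 3 × 15.999 = 47.997
Sum: 9×12.011 + 16×1.008 + 2×14.007 + 3×15.999 = 200.238 → 200.24 g/mol.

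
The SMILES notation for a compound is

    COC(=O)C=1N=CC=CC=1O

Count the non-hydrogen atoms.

11

Every atom symbol written in the SMILES (organic subset) is one heavy atom; implicit H are not written.
Heavy atoms by element → C:7, N:1, O:3.
Total: 11.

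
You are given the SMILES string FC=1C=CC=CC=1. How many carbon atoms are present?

6

Count every carbon token in the SMILES (each C, including those in ring-closure positions and inside branches).
Carbon count: 6.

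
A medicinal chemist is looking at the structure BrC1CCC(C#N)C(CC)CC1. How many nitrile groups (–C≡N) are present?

1

The nitrile motif appears at heavy-atom position 6 in the SMILES.
Nitrile count: 1.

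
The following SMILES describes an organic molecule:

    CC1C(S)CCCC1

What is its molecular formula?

Walk through each heavy atom and fill implicit hydrogens from standard valence (C 4, N 3, O 2, S 2, halogen 1):
  atom 1: C, bond orders sum to 1 (valence 4) → 3 H
  atom 2: C, bond orders sum to 3 (valence 4) → 1 H
  atom 3: C, bond orders sum to 3 (valence 4) → 1 H
  atom 4: S, bond orders sum to 1 (valence 2) → 1 H
  atom 5: C, bond orders sum to 2 (valence 4) → 2 H
  atom 6: C, bond orders sum to 2 (valence 4) → 2 H
  atom 7: C, bond orders sum to 2 (valence 4) → 2 H
  atom 8: C, bond orders sum to 2 (valence 4) → 2 H
Totals → C:7, H:14, S:1.
In Hill order: C7H14S.

C7H14S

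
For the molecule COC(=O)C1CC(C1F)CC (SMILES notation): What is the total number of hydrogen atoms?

13

Walk through each heavy atom and fill implicit hydrogens from standard valence (C 4, N 3, O 2, S 2, halogen 1):
  atom 1: C, bond orders sum to 1 (valence 4) → 3 H
  atom 2: O, bond orders sum to 2 (valence 2) → 0 H
  atom 3: C, bond orders sum to 4 (valence 4) → 0 H
  atom 4: O, bond orders sum to 2 (valence 2) → 0 H
  atom 5: C, bond orders sum to 3 (valence 4) → 1 H
  atom 6: C, bond orders sum to 2 (valence 4) → 2 H
  atom 7: C, bond orders sum to 3 (valence 4) → 1 H
  atom 8: C, bond orders sum to 3 (valence 4) → 1 H
  atom 9: F (halogen, monovalent) → 0 H
  atom 10: C, bond orders sum to 2 (valence 4) → 2 H
  atom 11: C, bond orders sum to 1 (valence 4) → 3 H
Total hydrogens: 13.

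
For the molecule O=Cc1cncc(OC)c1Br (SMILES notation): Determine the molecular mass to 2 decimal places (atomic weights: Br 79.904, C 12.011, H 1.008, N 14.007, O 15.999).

216.03 g/mol

First, the molecular formula is C7H6BrNO2 (counting implicit H from valence).
  Br: 1 × 79.904 = 79.904
  C: 7 × 12.011 = 84.077
  H: 6 × 1.008 = 6.048
  N: 1 × 14.007 = 14.007
  O: 2 × 15.999 = 31.998
Sum: 1×79.904 + 7×12.011 + 6×1.008 + 1×14.007 + 2×15.999 = 216.034 → 216.03 g/mol.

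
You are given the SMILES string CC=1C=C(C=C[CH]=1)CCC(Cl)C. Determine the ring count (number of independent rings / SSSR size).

In SMILES, each pair of matching ring-closure digits denotes one ring-closing bond; the number of such bonds equals the number of independent rings.
Ring-closure bonds here: 1.

1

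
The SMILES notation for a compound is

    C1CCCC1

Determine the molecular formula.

Walk through each heavy atom and fill implicit hydrogens from standard valence (C 4, N 3, O 2, S 2, halogen 1):
  atom 1: C, bond orders sum to 2 (valence 4) → 2 H
  atom 2: C, bond orders sum to 2 (valence 4) → 2 H
  atom 3: C, bond orders sum to 2 (valence 4) → 2 H
  atom 4: C, bond orders sum to 2 (valence 4) → 2 H
  atom 5: C, bond orders sum to 2 (valence 4) → 2 H
Totals → C:5, H:10.
In Hill order: C5H10.

C5H10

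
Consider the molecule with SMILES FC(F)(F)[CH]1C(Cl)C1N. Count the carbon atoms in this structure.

Count every carbon token in the SMILES (each C, including those in ring-closure positions and inside branches).
Carbon count: 4.

4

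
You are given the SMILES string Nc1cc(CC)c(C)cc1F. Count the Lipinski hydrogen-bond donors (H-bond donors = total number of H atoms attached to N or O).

Donors: find every N or O and count the H atoms it carries.
  atom 1 (N): bond orders sum to 1 → 2 H
Lipinski HBD = 2.

2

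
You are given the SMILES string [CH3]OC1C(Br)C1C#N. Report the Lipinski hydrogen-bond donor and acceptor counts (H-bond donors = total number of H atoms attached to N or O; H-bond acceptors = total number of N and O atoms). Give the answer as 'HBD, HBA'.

Donors: find every N or O and count the H atoms it carries.
  atom 2 (O): bond orders sum to 2 → 0 H
  atom 8 (N): bond orders sum to 3 → 0 H
Lipinski HBD = 0.
Acceptors: N atoms = 1, O atoms = 1 → HBA = 2.

0, 2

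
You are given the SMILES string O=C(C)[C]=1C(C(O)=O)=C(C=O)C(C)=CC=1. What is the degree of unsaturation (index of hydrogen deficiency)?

Degree of unsaturation = (number of rings) + (number of π bonds).
Ring closures in the SMILES: 1.
π bonds: 6 double bonds (each 1 DoU) → 6 DoU from unsaturation.
Total DoU = 1 + 6 = 7.

7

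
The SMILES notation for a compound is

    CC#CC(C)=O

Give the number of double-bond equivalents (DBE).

Degree of unsaturation = (number of rings) + (number of π bonds).
Ring closures in the SMILES: 0.
π bonds: 1 double bond (each 1 DoU), 1 triple bond (each 2 DoU) → 3 DoU from unsaturation.
Total DoU = 0 + 3 = 3.

3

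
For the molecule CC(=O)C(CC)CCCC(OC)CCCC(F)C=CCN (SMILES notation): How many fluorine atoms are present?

1

Scan the SMILES for F atoms (remember two-letter symbols like Cl and Br are single atoms).
Fluorine count: 1.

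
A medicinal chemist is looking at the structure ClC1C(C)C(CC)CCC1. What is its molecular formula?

C9H17Cl

Walk through each heavy atom and fill implicit hydrogens from standard valence (C 4, N 3, O 2, S 2, halogen 1):
  atom 1: Cl (halogen, monovalent) → 0 H
  atom 2: C, bond orders sum to 3 (valence 4) → 1 H
  atom 3: C, bond orders sum to 3 (valence 4) → 1 H
  atom 4: C, bond orders sum to 1 (valence 4) → 3 H
  atom 5: C, bond orders sum to 3 (valence 4) → 1 H
  atom 6: C, bond orders sum to 2 (valence 4) → 2 H
  atom 7: C, bond orders sum to 1 (valence 4) → 3 H
  atom 8: C, bond orders sum to 2 (valence 4) → 2 H
  atom 9: C, bond orders sum to 2 (valence 4) → 2 H
  atom 10: C, bond orders sum to 2 (valence 4) → 2 H
Totals → C:9, H:17, Cl:1.
In Hill order: C9H17Cl.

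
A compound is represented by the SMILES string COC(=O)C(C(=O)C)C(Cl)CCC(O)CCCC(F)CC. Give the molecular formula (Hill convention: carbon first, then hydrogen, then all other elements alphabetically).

Walk through each heavy atom and fill implicit hydrogens from standard valence (C 4, N 3, O 2, S 2, halogen 1):
  atom 1: C, bond orders sum to 1 (valence 4) → 3 H
  atom 2: O, bond orders sum to 2 (valence 2) → 0 H
  atom 3: C, bond orders sum to 4 (valence 4) → 0 H
  atom 4: O, bond orders sum to 2 (valence 2) → 0 H
  atom 5: C, bond orders sum to 3 (valence 4) → 1 H
  atom 6: C, bond orders sum to 4 (valence 4) → 0 H
  atom 7: O, bond orders sum to 2 (valence 2) → 0 H
  atom 8: C, bond orders sum to 1 (valence 4) → 3 H
  atom 9: C, bond orders sum to 3 (valence 4) → 1 H
  atom 10: Cl (halogen, monovalent) → 0 H
  atom 11: C, bond orders sum to 2 (valence 4) → 2 H
  atom 12: C, bond orders sum to 2 (valence 4) → 2 H
  atom 13: C, bond orders sum to 3 (valence 4) → 1 H
  atom 14: O, bond orders sum to 1 (valence 2) → 1 H
  atom 15: C, bond orders sum to 2 (valence 4) → 2 H
  atom 16: C, bond orders sum to 2 (valence 4) → 2 H
  atom 17: C, bond orders sum to 2 (valence 4) → 2 H
  atom 18: C, bond orders sum to 3 (valence 4) → 1 H
  atom 19: F (halogen, monovalent) → 0 H
  atom 20: C, bond orders sum to 2 (valence 4) → 2 H
  atom 21: C, bond orders sum to 1 (valence 4) → 3 H
Totals → C:15, H:26, Cl:1, F:1, O:4.

C15H26ClFO4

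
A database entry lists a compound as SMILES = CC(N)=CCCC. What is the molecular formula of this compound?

C6H13N

Walk through each heavy atom and fill implicit hydrogens from standard valence (C 4, N 3, O 2, S 2, halogen 1):
  atom 1: C, bond orders sum to 1 (valence 4) → 3 H
  atom 2: C, bond orders sum to 4 (valence 4) → 0 H
  atom 3: N, bond orders sum to 1 (valence 3) → 2 H
  atom 4: C, bond orders sum to 3 (valence 4) → 1 H
  atom 5: C, bond orders sum to 2 (valence 4) → 2 H
  atom 6: C, bond orders sum to 2 (valence 4) → 2 H
  atom 7: C, bond orders sum to 1 (valence 4) → 3 H
Totals → C:6, H:13, N:1.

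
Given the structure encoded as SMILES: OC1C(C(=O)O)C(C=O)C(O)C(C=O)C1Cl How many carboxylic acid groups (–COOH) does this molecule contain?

1

The carboxylic acid motif appears at heavy-atom position 4 in the SMILES.
Other groups present: 2 aldehyde, 2 hydroxyl.
Carboxylic acid count: 1.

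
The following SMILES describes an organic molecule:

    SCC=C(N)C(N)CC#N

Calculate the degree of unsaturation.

Molecular formula: C6H11N3S.
DoU = (2C + 2 + N − H − X) / 2, where X is the halogen count and O/S are ignored.
    = (2·6 + 2 + 3 − 11 − 0) / 2 = 6 / 2 = 3.

3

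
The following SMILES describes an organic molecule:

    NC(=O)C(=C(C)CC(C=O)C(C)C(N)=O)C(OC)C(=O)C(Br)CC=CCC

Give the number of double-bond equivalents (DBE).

6

Molecular formula: C19H29BrN2O5.
DoU = (2C + 2 + N − H − X) / 2, where X is the halogen count and O/S are ignored.
    = (2·19 + 2 + 2 − 29 − 1) / 2 = 12 / 2 = 6.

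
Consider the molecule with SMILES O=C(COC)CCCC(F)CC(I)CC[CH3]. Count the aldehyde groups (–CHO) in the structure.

Scan the SMILES for the aldehyde motif — none present.
Groups that are present: 1 ether, 1 ketone.

0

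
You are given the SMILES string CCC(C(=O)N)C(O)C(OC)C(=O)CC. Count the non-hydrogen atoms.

Every atom symbol written in the SMILES (organic subset) is one heavy atom; implicit H are not written.
Heavy atoms by element → C:10, N:1, O:4.
Total: 15.

15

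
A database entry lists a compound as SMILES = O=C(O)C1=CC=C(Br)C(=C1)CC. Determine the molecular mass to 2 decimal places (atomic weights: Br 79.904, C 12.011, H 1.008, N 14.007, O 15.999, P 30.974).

229.07 g/mol

First, the molecular formula is C9H9BrO2 (counting implicit H from valence).
  Br: 1 × 79.904 = 79.904
  C: 9 × 12.011 = 108.099
  H: 9 × 1.008 = 9.072
  O: 2 × 15.999 = 31.998
Sum: 1×79.904 + 9×12.011 + 9×1.008 + 2×15.999 = 229.073 → 229.07 g/mol.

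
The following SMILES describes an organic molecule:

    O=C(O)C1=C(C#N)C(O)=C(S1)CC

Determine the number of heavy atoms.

13

Every atom symbol written in the SMILES (organic subset) is one heavy atom; implicit H are not written.
Heavy atoms by element → C:8, N:1, O:3, S:1.
Total: 13.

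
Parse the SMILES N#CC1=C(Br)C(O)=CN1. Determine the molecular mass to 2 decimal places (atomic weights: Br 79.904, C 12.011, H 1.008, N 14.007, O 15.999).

First, the molecular formula is C5H3BrN2O (counting implicit H from valence).
  Br: 1 × 79.904 = 79.904
  C: 5 × 12.011 = 60.055
  H: 3 × 1.008 = 3.024
  N: 2 × 14.007 = 28.014
  O: 1 × 15.999 = 15.999
Sum: 1×79.904 + 5×12.011 + 3×1.008 + 2×14.007 + 1×15.999 = 186.996 → 187.00 g/mol.

187.00 g/mol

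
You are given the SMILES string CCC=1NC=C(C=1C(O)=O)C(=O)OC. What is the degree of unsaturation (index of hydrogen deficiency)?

5

Degree of unsaturation = (number of rings) + (number of π bonds).
Ring closures in the SMILES: 1.
π bonds: 4 double bonds (each 1 DoU) → 4 DoU from unsaturation.
Total DoU = 1 + 4 = 5.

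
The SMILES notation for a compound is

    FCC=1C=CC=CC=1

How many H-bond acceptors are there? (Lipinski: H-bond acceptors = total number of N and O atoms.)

N atoms: 0; O atoms: 0.
Lipinski HBA = 0 + 0 = 0.

0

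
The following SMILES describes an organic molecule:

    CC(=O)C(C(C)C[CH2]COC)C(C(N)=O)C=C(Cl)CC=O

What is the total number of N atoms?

1

Scan the SMILES for N atoms (remember two-letter symbols like Cl and Br are single atoms).
Nitrogen count: 1.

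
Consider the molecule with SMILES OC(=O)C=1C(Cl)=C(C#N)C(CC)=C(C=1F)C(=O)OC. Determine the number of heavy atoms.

19

Every atom symbol written in the SMILES (organic subset) is one heavy atom; implicit H are not written.
Heavy atoms by element → C:12, Cl:1, F:1, N:1, O:4.
Total: 19.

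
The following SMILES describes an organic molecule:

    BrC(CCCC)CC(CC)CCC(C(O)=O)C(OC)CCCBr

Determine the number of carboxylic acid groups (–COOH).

1

The carboxylic acid motif appears at heavy-atom position 14 in the SMILES.
Other groups present: 1 ether.
Carboxylic acid count: 1.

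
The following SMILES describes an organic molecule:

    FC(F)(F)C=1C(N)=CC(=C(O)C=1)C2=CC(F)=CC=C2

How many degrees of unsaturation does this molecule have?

Molecular formula: C13H9F4NO.
DoU = (2C + 2 + N − H − X) / 2, where X is the halogen count and O/S are ignored.
    = (2·13 + 2 + 1 − 9 − 4) / 2 = 16 / 2 = 8.

8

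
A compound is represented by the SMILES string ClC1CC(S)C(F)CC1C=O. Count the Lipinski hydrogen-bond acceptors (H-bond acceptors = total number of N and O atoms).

1

N atoms: 0; O atoms: 1.
Lipinski HBA = 0 + 1 = 1.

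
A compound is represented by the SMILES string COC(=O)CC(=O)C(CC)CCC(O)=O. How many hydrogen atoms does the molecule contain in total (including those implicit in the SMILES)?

Walk through each heavy atom and fill implicit hydrogens from standard valence (C 4, N 3, O 2, S 2, halogen 1):
  atom 1: C, bond orders sum to 1 (valence 4) → 3 H
  atom 2: O, bond orders sum to 2 (valence 2) → 0 H
  atom 3: C, bond orders sum to 4 (valence 4) → 0 H
  atom 4: O, bond orders sum to 2 (valence 2) → 0 H
  atom 5: C, bond orders sum to 2 (valence 4) → 2 H
  atom 6: C, bond orders sum to 4 (valence 4) → 0 H
  atom 7: O, bond orders sum to 2 (valence 2) → 0 H
  atom 8: C, bond orders sum to 3 (valence 4) → 1 H
  atom 9: C, bond orders sum to 2 (valence 4) → 2 H
  atom 10: C, bond orders sum to 1 (valence 4) → 3 H
  atom 11: C, bond orders sum to 2 (valence 4) → 2 H
  atom 12: C, bond orders sum to 2 (valence 4) → 2 H
  atom 13: C, bond orders sum to 4 (valence 4) → 0 H
  atom 14: O, bond orders sum to 1 (valence 2) → 1 H
  atom 15: O, bond orders sum to 2 (valence 2) → 0 H
Total hydrogens: 16.

16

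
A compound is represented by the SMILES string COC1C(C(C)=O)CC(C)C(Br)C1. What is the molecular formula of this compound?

Walk through each heavy atom and fill implicit hydrogens from standard valence (C 4, N 3, O 2, S 2, halogen 1):
  atom 1: C, bond orders sum to 1 (valence 4) → 3 H
  atom 2: O, bond orders sum to 2 (valence 2) → 0 H
  atom 3: C, bond orders sum to 3 (valence 4) → 1 H
  atom 4: C, bond orders sum to 3 (valence 4) → 1 H
  atom 5: C, bond orders sum to 4 (valence 4) → 0 H
  atom 6: C, bond orders sum to 1 (valence 4) → 3 H
  atom 7: O, bond orders sum to 2 (valence 2) → 0 H
  atom 8: C, bond orders sum to 2 (valence 4) → 2 H
  atom 9: C, bond orders sum to 3 (valence 4) → 1 H
  atom 10: C, bond orders sum to 1 (valence 4) → 3 H
  atom 11: C, bond orders sum to 3 (valence 4) → 1 H
  atom 12: Br (halogen, monovalent) → 0 H
  atom 13: C, bond orders sum to 2 (valence 4) → 2 H
Totals → C:10, H:17, Br:1, O:2.

C10H17BrO2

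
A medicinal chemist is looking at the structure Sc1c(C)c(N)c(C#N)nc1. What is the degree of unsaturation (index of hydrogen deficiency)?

Molecular formula: C7H7N3S.
DoU = (2C + 2 + N − H − X) / 2, where X is the halogen count and O/S are ignored.
    = (2·7 + 2 + 3 − 7 − 0) / 2 = 12 / 2 = 6.

6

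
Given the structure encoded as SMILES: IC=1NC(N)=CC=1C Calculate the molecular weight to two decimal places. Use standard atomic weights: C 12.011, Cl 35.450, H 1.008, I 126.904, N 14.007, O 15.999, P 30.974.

First, the molecular formula is C5H7IN2 (counting implicit H from valence).
  C: 5 × 12.011 = 60.055
  H: 7 × 1.008 = 7.056
  I: 1 × 126.904 = 126.904
  N: 2 × 14.007 = 28.014
Sum: 5×12.011 + 7×1.008 + 1×126.904 + 2×14.007 = 222.029 → 222.03 g/mol.

222.03 g/mol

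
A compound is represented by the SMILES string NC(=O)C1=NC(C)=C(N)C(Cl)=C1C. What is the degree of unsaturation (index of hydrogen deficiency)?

5

Molecular formula: C8H10ClN3O.
DoU = (2C + 2 + N − H − X) / 2, where X is the halogen count and O/S are ignored.
    = (2·8 + 2 + 3 − 10 − 1) / 2 = 10 / 2 = 5.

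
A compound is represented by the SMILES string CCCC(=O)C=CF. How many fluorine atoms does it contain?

Scan the SMILES for F atoms (remember two-letter symbols like Cl and Br are single atoms).
Fluorine count: 1.

1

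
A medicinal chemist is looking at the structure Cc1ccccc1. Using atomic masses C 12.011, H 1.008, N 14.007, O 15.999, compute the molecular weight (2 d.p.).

92.14 g/mol

First, the molecular formula is C7H8 (counting implicit H from valence).
  C: 7 × 12.011 = 84.077
  H: 8 × 1.008 = 8.064
Sum: 7×12.011 + 8×1.008 = 92.141 → 92.14 g/mol.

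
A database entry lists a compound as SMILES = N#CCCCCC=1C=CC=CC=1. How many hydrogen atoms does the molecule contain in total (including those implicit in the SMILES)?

Walk through each heavy atom and fill implicit hydrogens from standard valence (C 4, N 3, O 2, S 2, halogen 1):
  atom 1: N, bond orders sum to 3 (valence 3) → 0 H
  atom 2: C, bond orders sum to 4 (valence 4) → 0 H
  atom 3: C, bond orders sum to 2 (valence 4) → 2 H
  atom 4: C, bond orders sum to 2 (valence 4) → 2 H
  atom 5: C, bond orders sum to 2 (valence 4) → 2 H
  atom 6: C, bond orders sum to 2 (valence 4) → 2 H
  atom 7: C, bond orders sum to 4 (valence 4) → 0 H
  atom 8: C, bond orders sum to 3 (valence 4) → 1 H
  atom 9: C, bond orders sum to 3 (valence 4) → 1 H
  atom 10: C, bond orders sum to 3 (valence 4) → 1 H
  atom 11: C, bond orders sum to 3 (valence 4) → 1 H
  atom 12: C, bond orders sum to 3 (valence 4) → 1 H
Total hydrogens: 13.

13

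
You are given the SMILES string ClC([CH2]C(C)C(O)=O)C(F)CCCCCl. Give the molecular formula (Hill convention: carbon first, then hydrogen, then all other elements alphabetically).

Walk through each heavy atom and fill implicit hydrogens from standard valence (C 4, N 3, O 2, S 2, halogen 1):
  atom 1: Cl (halogen, monovalent) → 0 H
  atom 2: C, bond orders sum to 3 (valence 4) → 1 H
  atom 3: C with explicit H count 2
  atom 4: C, bond orders sum to 3 (valence 4) → 1 H
  atom 5: C, bond orders sum to 1 (valence 4) → 3 H
  atom 6: C, bond orders sum to 4 (valence 4) → 0 H
  atom 7: O, bond orders sum to 1 (valence 2) → 1 H
  atom 8: O, bond orders sum to 2 (valence 2) → 0 H
  atom 9: C, bond orders sum to 3 (valence 4) → 1 H
  atom 10: F (halogen, monovalent) → 0 H
  atom 11: C, bond orders sum to 2 (valence 4) → 2 H
  atom 12: C, bond orders sum to 2 (valence 4) → 2 H
  atom 13: C, bond orders sum to 2 (valence 4) → 2 H
  atom 14: C, bond orders sum to 2 (valence 4) → 2 H
  atom 15: Cl (halogen, monovalent) → 0 H
Totals → C:10, H:17, Cl:2, F:1, O:2.

C10H17Cl2FO2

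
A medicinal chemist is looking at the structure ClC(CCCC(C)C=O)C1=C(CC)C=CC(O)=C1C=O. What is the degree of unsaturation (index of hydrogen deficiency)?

Molecular formula: C16H21ClO3.
DoU = (2C + 2 + N − H − X) / 2, where X is the halogen count and O/S are ignored.
    = (2·16 + 2 + 0 − 21 − 1) / 2 = 12 / 2 = 6.

6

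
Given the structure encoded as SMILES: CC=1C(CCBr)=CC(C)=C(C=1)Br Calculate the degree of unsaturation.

4

Molecular formula: C10H12Br2.
DoU = (2C + 2 + N − H − X) / 2, where X is the halogen count and O/S are ignored.
    = (2·10 + 2 + 0 − 12 − 2) / 2 = 8 / 2 = 4.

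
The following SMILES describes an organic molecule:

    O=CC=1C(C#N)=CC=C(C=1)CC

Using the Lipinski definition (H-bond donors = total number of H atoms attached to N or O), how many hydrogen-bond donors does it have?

0

Donors: find every N or O and count the H atoms it carries.
  atom 1 (O): bond orders sum to 2 → 0 H
  atom 6 (N): bond orders sum to 3 → 0 H
Lipinski HBD = 0.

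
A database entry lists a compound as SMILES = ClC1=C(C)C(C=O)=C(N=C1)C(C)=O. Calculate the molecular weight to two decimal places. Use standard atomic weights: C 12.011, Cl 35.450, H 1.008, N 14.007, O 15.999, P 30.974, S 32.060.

197.62 g/mol

First, the molecular formula is C9H8ClNO2 (counting implicit H from valence).
  C: 9 × 12.011 = 108.099
  Cl: 1 × 35.450 = 35.450
  H: 8 × 1.008 = 8.064
  N: 1 × 14.007 = 14.007
  O: 2 × 15.999 = 31.998
Sum: 9×12.011 + 1×35.450 + 8×1.008 + 1×14.007 + 2×15.999 = 197.618 → 197.62 g/mol.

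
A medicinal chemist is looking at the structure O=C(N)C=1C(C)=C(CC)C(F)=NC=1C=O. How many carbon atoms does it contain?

10

Count every carbon token in the SMILES (each C, including those in ring-closure positions and inside branches).
Carbon count: 10.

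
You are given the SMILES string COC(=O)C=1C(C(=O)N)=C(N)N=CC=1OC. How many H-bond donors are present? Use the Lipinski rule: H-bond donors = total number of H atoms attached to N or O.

Donors: find every N or O and count the H atoms it carries.
  atom 2 (O): bond orders sum to 2 → 0 H
  atom 4 (O): bond orders sum to 2 → 0 H
  atom 8 (O): bond orders sum to 2 → 0 H
  atom 9 (N): bond orders sum to 1 → 2 H
  atom 11 (N): bond orders sum to 1 → 2 H
  atom 12 (N): bond orders sum to 3 → 0 H
  atom 15 (O): bond orders sum to 2 → 0 H
Lipinski HBD = 4.

4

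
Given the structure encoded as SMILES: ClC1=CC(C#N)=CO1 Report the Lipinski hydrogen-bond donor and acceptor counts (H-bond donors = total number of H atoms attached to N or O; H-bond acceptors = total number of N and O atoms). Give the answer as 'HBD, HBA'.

Donors: find every N or O and count the H atoms it carries.
  atom 6 (N): bond orders sum to 3 → 0 H
  atom 8 (O): bond orders sum to 2 → 0 H
Lipinski HBD = 0.
Acceptors: N atoms = 1, O atoms = 1 → HBA = 2.

0, 2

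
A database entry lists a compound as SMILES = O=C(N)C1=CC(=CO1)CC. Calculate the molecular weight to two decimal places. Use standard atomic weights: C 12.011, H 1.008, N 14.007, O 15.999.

139.15 g/mol

First, the molecular formula is C7H9NO2 (counting implicit H from valence).
  C: 7 × 12.011 = 84.077
  H: 9 × 1.008 = 9.072
  N: 1 × 14.007 = 14.007
  O: 2 × 15.999 = 31.998
Sum: 7×12.011 + 9×1.008 + 1×14.007 + 2×15.999 = 139.154 → 139.15 g/mol.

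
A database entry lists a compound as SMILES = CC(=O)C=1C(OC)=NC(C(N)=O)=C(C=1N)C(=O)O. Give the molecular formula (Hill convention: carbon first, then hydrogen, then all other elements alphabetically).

C10H11N3O5

Walk through each heavy atom and fill implicit hydrogens from standard valence (C 4, N 3, O 2, S 2, halogen 1):
  atom 1: C, bond orders sum to 1 (valence 4) → 3 H
  atom 2: C, bond orders sum to 4 (valence 4) → 0 H
  atom 3: O, bond orders sum to 2 (valence 2) → 0 H
  atom 4: C, bond orders sum to 4 (valence 4) → 0 H
  atom 5: C, bond orders sum to 4 (valence 4) → 0 H
  atom 6: O, bond orders sum to 2 (valence 2) → 0 H
  atom 7: C, bond orders sum to 1 (valence 4) → 3 H
  atom 8: N, bond orders sum to 3 (valence 3) → 0 H
  atom 9: C, bond orders sum to 4 (valence 4) → 0 H
  atom 10: C, bond orders sum to 4 (valence 4) → 0 H
  atom 11: N, bond orders sum to 1 (valence 3) → 2 H
  atom 12: O, bond orders sum to 2 (valence 2) → 0 H
  atom 13: C, bond orders sum to 4 (valence 4) → 0 H
  atom 14: C, bond orders sum to 4 (valence 4) → 0 H
  atom 15: N, bond orders sum to 1 (valence 3) → 2 H
  atom 16: C, bond orders sum to 4 (valence 4) → 0 H
  atom 17: O, bond orders sum to 2 (valence 2) → 0 H
  atom 18: O, bond orders sum to 1 (valence 2) → 1 H
Totals → C:10, H:11, N:3, O:5.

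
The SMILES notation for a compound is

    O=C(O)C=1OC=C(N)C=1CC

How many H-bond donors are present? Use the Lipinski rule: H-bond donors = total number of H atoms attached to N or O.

Donors: find every N or O and count the H atoms it carries.
  atom 1 (O): bond orders sum to 2 → 0 H
  atom 3 (O): bond orders sum to 1 → 1 H
  atom 5 (O): bond orders sum to 2 → 0 H
  atom 8 (N): bond orders sum to 1 → 2 H
Lipinski HBD = 3.

3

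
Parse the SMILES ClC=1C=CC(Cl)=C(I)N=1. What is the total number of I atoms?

1

Scan the SMILES for I atoms (remember two-letter symbols like Cl and Br are single atoms).
Iodine count: 1.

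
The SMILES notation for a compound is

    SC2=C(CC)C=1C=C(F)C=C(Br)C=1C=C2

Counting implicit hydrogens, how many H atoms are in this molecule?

Walk through each heavy atom and fill implicit hydrogens from standard valence (C 4, N 3, O 2, S 2, halogen 1):
  atom 1: S, bond orders sum to 1 (valence 2) → 1 H
  atom 2: C, bond orders sum to 4 (valence 4) → 0 H
  atom 3: C, bond orders sum to 4 (valence 4) → 0 H
  atom 4: C, bond orders sum to 2 (valence 4) → 2 H
  atom 5: C, bond orders sum to 1 (valence 4) → 3 H
  atom 6: C, bond orders sum to 4 (valence 4) → 0 H
  atom 7: C, bond orders sum to 3 (valence 4) → 1 H
  atom 8: C, bond orders sum to 4 (valence 4) → 0 H
  atom 9: F (halogen, monovalent) → 0 H
  atom 10: C, bond orders sum to 3 (valence 4) → 1 H
  atom 11: C, bond orders sum to 4 (valence 4) → 0 H
  atom 12: Br (halogen, monovalent) → 0 H
  atom 13: C, bond orders sum to 4 (valence 4) → 0 H
  atom 14: C, bond orders sum to 3 (valence 4) → 1 H
  atom 15: C, bond orders sum to 3 (valence 4) → 1 H
Total hydrogens: 10.

10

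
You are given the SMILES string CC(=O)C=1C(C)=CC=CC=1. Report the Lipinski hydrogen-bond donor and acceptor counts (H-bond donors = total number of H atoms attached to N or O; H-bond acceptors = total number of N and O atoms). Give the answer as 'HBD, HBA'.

0, 1

Donors: find every N or O and count the H atoms it carries.
  atom 3 (O): bond orders sum to 2 → 0 H
Lipinski HBD = 0.
Acceptors: N atoms = 0, O atoms = 1 → HBA = 1.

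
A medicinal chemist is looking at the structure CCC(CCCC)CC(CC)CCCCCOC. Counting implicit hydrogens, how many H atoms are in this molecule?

36

Walk through each heavy atom and fill implicit hydrogens from standard valence (C 4, N 3, O 2, S 2, halogen 1):
  atom 1: C, bond orders sum to 1 (valence 4) → 3 H
  atom 2: C, bond orders sum to 2 (valence 4) → 2 H
  atom 3: C, bond orders sum to 3 (valence 4) → 1 H
  atom 4: C, bond orders sum to 2 (valence 4) → 2 H
  atom 5: C, bond orders sum to 2 (valence 4) → 2 H
  atom 6: C, bond orders sum to 2 (valence 4) → 2 H
  atom 7: C, bond orders sum to 1 (valence 4) → 3 H
  atom 8: C, bond orders sum to 2 (valence 4) → 2 H
  atom 9: C, bond orders sum to 3 (valence 4) → 1 H
  atom 10: C, bond orders sum to 2 (valence 4) → 2 H
  atom 11: C, bond orders sum to 1 (valence 4) → 3 H
  atom 12: C, bond orders sum to 2 (valence 4) → 2 H
  atom 13: C, bond orders sum to 2 (valence 4) → 2 H
  atom 14: C, bond orders sum to 2 (valence 4) → 2 H
  atom 15: C, bond orders sum to 2 (valence 4) → 2 H
  atom 16: C, bond orders sum to 2 (valence 4) → 2 H
  atom 17: O, bond orders sum to 2 (valence 2) → 0 H
  atom 18: C, bond orders sum to 1 (valence 4) → 3 H
Total hydrogens: 36.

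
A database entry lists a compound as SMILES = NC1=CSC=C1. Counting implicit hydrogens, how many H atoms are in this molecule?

5

Walk through each heavy atom and fill implicit hydrogens from standard valence (C 4, N 3, O 2, S 2, halogen 1):
  atom 1: N, bond orders sum to 1 (valence 3) → 2 H
  atom 2: C, bond orders sum to 4 (valence 4) → 0 H
  atom 3: C, bond orders sum to 3 (valence 4) → 1 H
  atom 4: S, bond orders sum to 2 (valence 2) → 0 H
  atom 5: C, bond orders sum to 3 (valence 4) → 1 H
  atom 6: C, bond orders sum to 3 (valence 4) → 1 H
Total hydrogens: 5.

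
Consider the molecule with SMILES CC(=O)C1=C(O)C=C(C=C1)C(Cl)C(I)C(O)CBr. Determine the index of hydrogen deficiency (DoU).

Molecular formula: C12H13BrClIO3.
DoU = (2C + 2 + N − H − X) / 2, where X is the halogen count and O/S are ignored.
    = (2·12 + 2 + 0 − 13 − 3) / 2 = 10 / 2 = 5.

5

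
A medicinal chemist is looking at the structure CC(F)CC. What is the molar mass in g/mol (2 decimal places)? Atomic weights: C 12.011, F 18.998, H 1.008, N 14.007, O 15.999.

76.11 g/mol

First, the molecular formula is C4H9F (counting implicit H from valence).
  C: 4 × 12.011 = 48.044
  F: 1 × 18.998 = 18.998
  H: 9 × 1.008 = 9.072
Sum: 4×12.011 + 1×18.998 + 9×1.008 = 76.114 → 76.11 g/mol.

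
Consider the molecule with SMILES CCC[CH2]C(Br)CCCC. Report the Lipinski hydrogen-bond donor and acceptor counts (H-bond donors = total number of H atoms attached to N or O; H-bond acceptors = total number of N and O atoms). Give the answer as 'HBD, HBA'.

0, 0

Donors: find every N or O and count the H atoms it carries.
  (no N or O atoms present)
Lipinski HBD = 0.
Acceptors: N atoms = 0, O atoms = 0 → HBA = 0.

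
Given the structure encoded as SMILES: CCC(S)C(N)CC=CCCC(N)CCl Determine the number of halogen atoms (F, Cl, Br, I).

Halogen atoms appear at heavy-atom position 15 (1×Cl).
Other groups present: 1 alkene, 2 primary amine, 1 thiol.
Halogen count: 1.

1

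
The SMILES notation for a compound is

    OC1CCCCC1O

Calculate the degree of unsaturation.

Degree of unsaturation = (number of rings) + (number of π bonds).
Ring closures in the SMILES: 1.
π bonds: none → 0 DoU from unsaturation.
Total DoU = 1 + 0 = 1.

1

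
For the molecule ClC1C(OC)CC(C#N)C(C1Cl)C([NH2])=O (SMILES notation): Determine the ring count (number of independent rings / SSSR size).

In SMILES, each pair of matching ring-closure digits denotes one ring-closing bond; the number of such bonds equals the number of independent rings.
Ring-closure bonds here: 1.

1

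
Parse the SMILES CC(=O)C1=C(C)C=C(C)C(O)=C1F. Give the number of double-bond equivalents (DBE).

5

Degree of unsaturation = (number of rings) + (number of π bonds).
Ring closures in the SMILES: 1.
π bonds: 4 double bonds (each 1 DoU) → 4 DoU from unsaturation.
Total DoU = 1 + 4 = 5.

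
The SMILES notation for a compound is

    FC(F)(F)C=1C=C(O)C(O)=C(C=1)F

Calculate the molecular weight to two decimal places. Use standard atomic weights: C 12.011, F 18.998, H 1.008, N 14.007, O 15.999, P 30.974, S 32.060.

First, the molecular formula is C7H4F4O2 (counting implicit H from valence).
  C: 7 × 12.011 = 84.077
  F: 4 × 18.998 = 75.992
  H: 4 × 1.008 = 4.032
  O: 2 × 15.999 = 31.998
Sum: 7×12.011 + 4×18.998 + 4×1.008 + 2×15.999 = 196.099 → 196.10 g/mol.

196.10 g/mol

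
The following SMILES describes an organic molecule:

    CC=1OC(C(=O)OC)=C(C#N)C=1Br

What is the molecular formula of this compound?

Walk through each heavy atom and fill implicit hydrogens from standard valence (C 4, N 3, O 2, S 2, halogen 1):
  atom 1: C, bond orders sum to 1 (valence 4) → 3 H
  atom 2: C, bond orders sum to 4 (valence 4) → 0 H
  atom 3: O, bond orders sum to 2 (valence 2) → 0 H
  atom 4: C, bond orders sum to 4 (valence 4) → 0 H
  atom 5: C, bond orders sum to 4 (valence 4) → 0 H
  atom 6: O, bond orders sum to 2 (valence 2) → 0 H
  atom 7: O, bond orders sum to 2 (valence 2) → 0 H
  atom 8: C, bond orders sum to 1 (valence 4) → 3 H
  atom 9: C, bond orders sum to 4 (valence 4) → 0 H
  atom 10: C, bond orders sum to 4 (valence 4) → 0 H
  atom 11: N, bond orders sum to 3 (valence 3) → 0 H
  atom 12: C, bond orders sum to 4 (valence 4) → 0 H
  atom 13: Br (halogen, monovalent) → 0 H
Totals → C:8, H:6, Br:1, N:1, O:3.

C8H6BrNO3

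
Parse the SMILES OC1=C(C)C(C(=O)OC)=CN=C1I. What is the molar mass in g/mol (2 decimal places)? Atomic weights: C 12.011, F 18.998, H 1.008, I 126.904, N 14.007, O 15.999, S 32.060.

293.06 g/mol

First, the molecular formula is C8H8INO3 (counting implicit H from valence).
  C: 8 × 12.011 = 96.088
  H: 8 × 1.008 = 8.064
  I: 1 × 126.904 = 126.904
  N: 1 × 14.007 = 14.007
  O: 3 × 15.999 = 47.997
Sum: 8×12.011 + 8×1.008 + 1×126.904 + 1×14.007 + 3×15.999 = 293.060 → 293.06 g/mol.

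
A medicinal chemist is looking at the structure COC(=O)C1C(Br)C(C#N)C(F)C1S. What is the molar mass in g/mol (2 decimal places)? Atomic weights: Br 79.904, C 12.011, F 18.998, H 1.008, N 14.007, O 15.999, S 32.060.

First, the molecular formula is C8H9BrFNO2S (counting implicit H from valence).
  Br: 1 × 79.904 = 79.904
  C: 8 × 12.011 = 96.088
  F: 1 × 18.998 = 18.998
  H: 9 × 1.008 = 9.072
  N: 1 × 14.007 = 14.007
  O: 2 × 15.999 = 31.998
  S: 1 × 32.060 = 32.060
Sum: 1×79.904 + 8×12.011 + 1×18.998 + 9×1.008 + 1×14.007 + 2×15.999 + 1×32.060 = 282.127 → 282.13 g/mol.

282.13 g/mol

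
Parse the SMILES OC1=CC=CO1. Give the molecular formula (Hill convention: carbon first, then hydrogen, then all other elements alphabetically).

C4H4O2

Walk through each heavy atom and fill implicit hydrogens from standard valence (C 4, N 3, O 2, S 2, halogen 1):
  atom 1: O, bond orders sum to 1 (valence 2) → 1 H
  atom 2: C, bond orders sum to 4 (valence 4) → 0 H
  atom 3: C, bond orders sum to 3 (valence 4) → 1 H
  atom 4: C, bond orders sum to 3 (valence 4) → 1 H
  atom 5: C, bond orders sum to 3 (valence 4) → 1 H
  atom 6: O, bond orders sum to 2 (valence 2) → 0 H
Totals → C:4, H:4, O:2.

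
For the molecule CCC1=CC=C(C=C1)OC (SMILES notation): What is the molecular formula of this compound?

C9H12O

Walk through each heavy atom and fill implicit hydrogens from standard valence (C 4, N 3, O 2, S 2, halogen 1):
  atom 1: C, bond orders sum to 1 (valence 4) → 3 H
  atom 2: C, bond orders sum to 2 (valence 4) → 2 H
  atom 3: C, bond orders sum to 4 (valence 4) → 0 H
  atom 4: C, bond orders sum to 3 (valence 4) → 1 H
  atom 5: C, bond orders sum to 3 (valence 4) → 1 H
  atom 6: C, bond orders sum to 4 (valence 4) → 0 H
  atom 7: C, bond orders sum to 3 (valence 4) → 1 H
  atom 8: C, bond orders sum to 3 (valence 4) → 1 H
  atom 9: O, bond orders sum to 2 (valence 2) → 0 H
  atom 10: C, bond orders sum to 1 (valence 4) → 3 H
Totals → C:9, H:12, O:1.
In Hill order: C9H12O.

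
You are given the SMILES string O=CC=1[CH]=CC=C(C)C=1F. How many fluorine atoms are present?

Scan the SMILES for F atoms (remember two-letter symbols like Cl and Br are single atoms).
Fluorine count: 1.

1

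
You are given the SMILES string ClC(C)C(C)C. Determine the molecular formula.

C5H11Cl

Walk through each heavy atom and fill implicit hydrogens from standard valence (C 4, N 3, O 2, S 2, halogen 1):
  atom 1: Cl (halogen, monovalent) → 0 H
  atom 2: C, bond orders sum to 3 (valence 4) → 1 H
  atom 3: C, bond orders sum to 1 (valence 4) → 3 H
  atom 4: C, bond orders sum to 3 (valence 4) → 1 H
  atom 5: C, bond orders sum to 1 (valence 4) → 3 H
  atom 6: C, bond orders sum to 1 (valence 4) → 3 H
Totals → C:5, H:11, Cl:1.
In Hill order: C5H11Cl.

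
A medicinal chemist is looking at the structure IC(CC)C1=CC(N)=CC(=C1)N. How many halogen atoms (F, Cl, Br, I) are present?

1

Halogen atoms appear at heavy-atom position 1 (1×I).
Other groups present: 2 primary amine.
Halogen count: 1.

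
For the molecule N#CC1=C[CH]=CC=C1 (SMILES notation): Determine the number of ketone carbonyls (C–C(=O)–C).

0

Scan the SMILES for the ketone motif — none present.
Groups that are present: 1 nitrile.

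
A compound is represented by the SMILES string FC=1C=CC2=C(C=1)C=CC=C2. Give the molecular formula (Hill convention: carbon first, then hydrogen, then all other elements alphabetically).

C10H7F

Walk through each heavy atom and fill implicit hydrogens from standard valence (C 4, N 3, O 2, S 2, halogen 1):
  atom 1: F (halogen, monovalent) → 0 H
  atom 2: C, bond orders sum to 4 (valence 4) → 0 H
  atom 3: C, bond orders sum to 3 (valence 4) → 1 H
  atom 4: C, bond orders sum to 3 (valence 4) → 1 H
  atom 5: C, bond orders sum to 4 (valence 4) → 0 H
  atom 6: C, bond orders sum to 4 (valence 4) → 0 H
  atom 7: C, bond orders sum to 3 (valence 4) → 1 H
  atom 8: C, bond orders sum to 3 (valence 4) → 1 H
  atom 9: C, bond orders sum to 3 (valence 4) → 1 H
  atom 10: C, bond orders sum to 3 (valence 4) → 1 H
  atom 11: C, bond orders sum to 3 (valence 4) → 1 H
Totals → C:10, H:7, F:1.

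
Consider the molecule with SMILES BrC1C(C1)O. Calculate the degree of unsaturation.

Degree of unsaturation = (number of rings) + (number of π bonds).
Ring closures in the SMILES: 1.
π bonds: none → 0 DoU from unsaturation.
Total DoU = 1 + 0 = 1.

1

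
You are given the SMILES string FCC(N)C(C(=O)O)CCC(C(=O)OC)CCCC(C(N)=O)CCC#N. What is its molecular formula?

Walk through each heavy atom and fill implicit hydrogens from standard valence (C 4, N 3, O 2, S 2, halogen 1):
  atom 1: F (halogen, monovalent) → 0 H
  atom 2: C, bond orders sum to 2 (valence 4) → 2 H
  atom 3: C, bond orders sum to 3 (valence 4) → 1 H
  atom 4: N, bond orders sum to 1 (valence 3) → 2 H
  atom 5: C, bond orders sum to 3 (valence 4) → 1 H
  atom 6: C, bond orders sum to 4 (valence 4) → 0 H
  atom 7: O, bond orders sum to 2 (valence 2) → 0 H
  atom 8: O, bond orders sum to 1 (valence 2) → 1 H
  atom 9: C, bond orders sum to 2 (valence 4) → 2 H
  atom 10: C, bond orders sum to 2 (valence 4) → 2 H
  atom 11: C, bond orders sum to 3 (valence 4) → 1 H
  atom 12: C, bond orders sum to 4 (valence 4) → 0 H
  atom 13: O, bond orders sum to 2 (valence 2) → 0 H
  atom 14: O, bond orders sum to 2 (valence 2) → 0 H
  atom 15: C, bond orders sum to 1 (valence 4) → 3 H
  atom 16: C, bond orders sum to 2 (valence 4) → 2 H
  atom 17: C, bond orders sum to 2 (valence 4) → 2 H
  atom 18: C, bond orders sum to 2 (valence 4) → 2 H
  atom 19: C, bond orders sum to 3 (valence 4) → 1 H
  atom 20: C, bond orders sum to 4 (valence 4) → 0 H
  atom 21: N, bond orders sum to 1 (valence 3) → 2 H
  atom 22: O, bond orders sum to 2 (valence 2) → 0 H
  atom 23: C, bond orders sum to 2 (valence 4) → 2 H
  atom 24: C, bond orders sum to 2 (valence 4) → 2 H
  atom 25: C, bond orders sum to 4 (valence 4) → 0 H
  atom 26: N, bond orders sum to 3 (valence 3) → 0 H
Totals → C:17, H:28, F:1, N:3, O:5.

C17H28FN3O5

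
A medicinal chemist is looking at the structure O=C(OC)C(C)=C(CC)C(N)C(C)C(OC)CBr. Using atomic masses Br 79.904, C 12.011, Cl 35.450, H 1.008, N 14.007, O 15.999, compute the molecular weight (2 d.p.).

First, the molecular formula is C13H24BrNO3 (counting implicit H from valence).
  Br: 1 × 79.904 = 79.904
  C: 13 × 12.011 = 156.143
  H: 24 × 1.008 = 24.192
  N: 1 × 14.007 = 14.007
  O: 3 × 15.999 = 47.997
Sum: 1×79.904 + 13×12.011 + 24×1.008 + 1×14.007 + 3×15.999 = 322.243 → 322.24 g/mol.

322.24 g/mol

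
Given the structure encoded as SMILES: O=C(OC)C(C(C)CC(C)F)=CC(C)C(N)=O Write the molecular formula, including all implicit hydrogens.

Walk through each heavy atom and fill implicit hydrogens from standard valence (C 4, N 3, O 2, S 2, halogen 1):
  atom 1: O, bond orders sum to 2 (valence 2) → 0 H
  atom 2: C, bond orders sum to 4 (valence 4) → 0 H
  atom 3: O, bond orders sum to 2 (valence 2) → 0 H
  atom 4: C, bond orders sum to 1 (valence 4) → 3 H
  atom 5: C, bond orders sum to 4 (valence 4) → 0 H
  atom 6: C, bond orders sum to 3 (valence 4) → 1 H
  atom 7: C, bond orders sum to 1 (valence 4) → 3 H
  atom 8: C, bond orders sum to 2 (valence 4) → 2 H
  atom 9: C, bond orders sum to 3 (valence 4) → 1 H
  atom 10: C, bond orders sum to 1 (valence 4) → 3 H
  atom 11: F (halogen, monovalent) → 0 H
  atom 12: C, bond orders sum to 3 (valence 4) → 1 H
  atom 13: C, bond orders sum to 3 (valence 4) → 1 H
  atom 14: C, bond orders sum to 1 (valence 4) → 3 H
  atom 15: C, bond orders sum to 4 (valence 4) → 0 H
  atom 16: N, bond orders sum to 1 (valence 3) → 2 H
  atom 17: O, bond orders sum to 2 (valence 2) → 0 H
Totals → C:12, H:20, F:1, N:1, O:3.

C12H20FNO3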